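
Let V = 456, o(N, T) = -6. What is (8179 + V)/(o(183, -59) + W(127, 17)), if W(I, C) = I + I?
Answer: 8635/248 ≈ 34.819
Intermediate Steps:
W(I, C) = 2*I
(8179 + V)/(o(183, -59) + W(127, 17)) = (8179 + 456)/(-6 + 2*127) = 8635/(-6 + 254) = 8635/248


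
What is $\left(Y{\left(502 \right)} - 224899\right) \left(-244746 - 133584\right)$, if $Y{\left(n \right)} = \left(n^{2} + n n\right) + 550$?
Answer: $-105803389470$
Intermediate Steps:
$Y{\left(n \right)} = 550 + 2 n^{2}$ ($Y{\left(n \right)} = \left(n^{2} + n^{2}\right) + 550 = 2 n^{2} + 550 = 550 + 2 n^{2}$)
$\left(Y{\left(502 \right)} - 224899\right) \left(-244746 - 133584\right) = \left(\left(550 + 2 \cdot 502^{2}\right) - 224899\right) \left(-244746 - 133584\right) = \left(\left(550 + 2 \cdot 252004\right) - 224899\right) \left(-378330\right) = \left(\left(550 + 504008\right) - 224899\right) \left(-378330\right) = \left(504558 - 224899\right) \left(-378330\right) = 279659 \left(-378330\right) = -105803389470$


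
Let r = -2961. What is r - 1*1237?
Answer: -4198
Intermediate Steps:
r - 1*1237 = -2961 - 1*1237 = -2961 - 1237 = -4198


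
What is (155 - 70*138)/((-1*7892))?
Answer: 9505/7892 ≈ 1.2044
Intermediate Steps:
(155 - 70*138)/((-1*7892)) = (155 - 9660)/(-7892) = -9505*(-1/7892) = 9505/7892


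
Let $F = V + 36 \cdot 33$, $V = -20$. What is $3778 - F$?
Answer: $2610$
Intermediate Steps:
$F = 1168$ ($F = -20 + 36 \cdot 33 = -20 + 1188 = 1168$)
$3778 - F = 3778 - 1168 = 2610$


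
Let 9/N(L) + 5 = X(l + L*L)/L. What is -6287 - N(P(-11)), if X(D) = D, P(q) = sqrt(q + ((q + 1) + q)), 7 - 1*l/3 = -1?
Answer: 2*(-15713*sqrt(2) + 6287*I)/(-2*I + 5*sqrt(2)) ≈ -6285.3 + 0.4714*I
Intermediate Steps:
l = 24 (l = 21 - 3*(-1) = 21 + 3 = 24)
P(q) = sqrt(1 + 3*q) (P(q) = sqrt(q + ((1 + q) + q)) = sqrt(q + (1 + 2*q)) = sqrt(1 + 3*q))
N(L) = 9/(-5 + (24 + L**2)/L) (N(L) = 9/(-5 + (24 + L*L)/L) = 9/(-5 + (24 + L**2)/L))
-6287 - N(P(-11)) = -6287 - 9*sqrt(1 + 3*(-11))/(24 + (sqrt(1 + 3*(-11)))**2 - 5*sqrt(1 + 3*(-11))) = -6287 - 9*sqrt(1 - 33)/(24 + (sqrt(1 - 33))**2 - 5*sqrt(1 - 33)) = -6287 - 9*sqrt(-32)/(24 + (sqrt(-32))**2 - 20*I*sqrt(2)) = -6287 - 9*4*I*sqrt(2)/(24 + (4*I*sqrt(2))**2 - 20*I*sqrt(2)) = -6287 - 9*4*I*sqrt(2)/(24 - 32 - 20*I*sqrt(2)) = -6287 - 9*4*I*sqrt(2)/(-8 - 20*I*sqrt(2)) = -6287 - 36*I*sqrt(2)/(-8 - 20*I*sqrt(2))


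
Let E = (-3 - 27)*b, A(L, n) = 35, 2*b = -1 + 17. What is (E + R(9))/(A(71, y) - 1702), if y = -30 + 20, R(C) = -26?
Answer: 266/1667 ≈ 0.15957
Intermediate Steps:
b = 8 (b = (-1 + 17)/2 = (1/2)*16 = 8)
y = -10
E = -240 (E = (-3 - 27)*8 = -30*8 = -240)
(E + R(9))/(A(71, y) - 1702) = (-240 - 26)/(35 - 1702) = -266/(-1667) = -266*(-1/1667) = 266/1667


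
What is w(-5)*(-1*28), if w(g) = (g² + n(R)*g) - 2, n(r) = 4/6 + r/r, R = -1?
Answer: -1232/3 ≈ -410.67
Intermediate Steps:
n(r) = 5/3 (n(r) = 4*(⅙) + 1 = ⅔ + 1 = 5/3)
w(g) = -2 + g² + 5*g/3 (w(g) = (g² + 5*g/3) - 2 = -2 + g² + 5*g/3)
w(-5)*(-1*28) = (-2 + (-5)² + (5/3)*(-5))*(-1*28) = (-2 + 25 - 25/3)*(-28) = (44/3)*(-28) = -1232/3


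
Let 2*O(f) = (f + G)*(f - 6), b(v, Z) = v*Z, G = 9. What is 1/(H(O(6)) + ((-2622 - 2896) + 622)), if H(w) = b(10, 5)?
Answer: -1/4846 ≈ -0.00020636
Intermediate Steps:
b(v, Z) = Z*v
O(f) = (-6 + f)*(9 + f)/2 (O(f) = ((f + 9)*(f - 6))/2 = ((9 + f)*(-6 + f))/2 = ((-6 + f)*(9 + f))/2 = (-6 + f)*(9 + f)/2)
H(w) = 50 (H(w) = 5*10 = 50)
1/(H(O(6)) + ((-2622 - 2896) + 622)) = 1/(50 + ((-2622 - 2896) + 622)) = 1/(50 + (-5518 + 622)) = 1/(50 - 4896) = 1/(-4846) = -1/4846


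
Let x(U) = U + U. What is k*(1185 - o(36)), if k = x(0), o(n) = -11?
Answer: 0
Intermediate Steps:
x(U) = 2*U
k = 0 (k = 2*0 = 0)
k*(1185 - o(36)) = 0*(1185 - 1*(-11)) = 0*(1185 + 11) = 0*1196 = 0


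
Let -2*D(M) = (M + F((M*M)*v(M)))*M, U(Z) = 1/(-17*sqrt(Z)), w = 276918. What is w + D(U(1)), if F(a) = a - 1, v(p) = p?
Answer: 46256931353/167042 ≈ 2.7692e+5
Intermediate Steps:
U(Z) = -1/(17*sqrt(Z))
F(a) = -1 + a
D(M) = -M*(-1 + M + M**3)/2 (D(M) = -(M + (-1 + (M*M)*M))*M/2 = -(M + (-1 + M**2*M))*M/2 = -(M + (-1 + M**3))*M/2 = -(-1 + M + M**3)*M/2 = -M*(-1 + M + M**3)/2)
w + D(U(1)) = 276918 + (-1/(17*sqrt(1)))*(1 - (-1)/(17*sqrt(1)) - (-1/(17*sqrt(1)))**3)/2 = 276918 + (-1/17*1)*(1 - (-1)/17 - (-1/17*1)**3)/2 = 276918 + (1/2)*(-1/17)*(1 - 1*(-1/17) - (-1/17)**3) = 276918 + (1/2)*(-1/17)*(1 + 1/17 - 1*(-1/4913)) = 276918 + (1/2)*(-1/17)*(1 + 1/17 + 1/4913) = 276918 + (1/2)*(-1/17)*(5203/4913) = 276918 - 5203/167042 = 46256931353/167042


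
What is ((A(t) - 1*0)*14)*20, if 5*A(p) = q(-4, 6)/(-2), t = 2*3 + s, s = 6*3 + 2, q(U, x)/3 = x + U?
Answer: -168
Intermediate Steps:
q(U, x) = 3*U + 3*x (q(U, x) = 3*(x + U) = 3*(U + x) = 3*U + 3*x)
s = 20 (s = 18 + 2 = 20)
t = 26 (t = 2*3 + 20 = 6 + 20 = 26)
A(p) = -3/5 (A(p) = ((3*(-4) + 3*6)/(-2))/5 = ((-12 + 18)*(-1/2))/5 = (6*(-1/2))/5 = (1/5)*(-3) = -3/5)
((A(t) - 1*0)*14)*20 = ((-3/5 - 1*0)*14)*20 = ((-3/5 + 0)*14)*20 = -3/5*14*20 = -42/5*20 = -168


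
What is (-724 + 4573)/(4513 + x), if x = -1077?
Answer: 3849/3436 ≈ 1.1202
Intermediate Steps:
(-724 + 4573)/(4513 + x) = (-724 + 4573)/(4513 - 1077) = 3849/3436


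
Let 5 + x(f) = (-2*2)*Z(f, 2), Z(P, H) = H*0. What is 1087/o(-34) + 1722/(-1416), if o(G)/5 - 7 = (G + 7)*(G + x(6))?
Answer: -158071/156350 ≈ -1.0110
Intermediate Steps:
Z(P, H) = 0
x(f) = -5 (x(f) = -5 - 2*2*0 = -5 - 4*0 = -5 + 0 = -5)
o(G) = 35 + 5*(-5 + G)*(7 + G) (o(G) = 35 + 5*((G + 7)*(G - 5)) = 35 + 5*((7 + G)*(-5 + G)) = 35 + 5*((-5 + G)*(7 + G)) = 35 + 5*(-5 + G)*(7 + G))
1087/o(-34) + 1722/(-1416) = 1087/(-140 + 5*(-34)² + 10*(-34)) + 1722/(-1416) = 1087/(-140 + 5*1156 - 340) + 1722*(-1/1416) = 1087/(-140 + 5780 - 340) - 287/236 = 1087/5300 - 287/236 = -158071/156350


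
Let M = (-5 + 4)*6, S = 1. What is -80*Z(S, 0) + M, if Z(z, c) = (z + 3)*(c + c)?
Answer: -6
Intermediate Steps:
Z(z, c) = 2*c*(3 + z) (Z(z, c) = (3 + z)*(2*c) = 2*c*(3 + z))
M = -6 (M = -1*6 = -6)
-80*Z(S, 0) + M = -160*0*(3 + 1) - 6 = -160*0*4 - 6 = -80*0 - 6 = 0 - 6 = -6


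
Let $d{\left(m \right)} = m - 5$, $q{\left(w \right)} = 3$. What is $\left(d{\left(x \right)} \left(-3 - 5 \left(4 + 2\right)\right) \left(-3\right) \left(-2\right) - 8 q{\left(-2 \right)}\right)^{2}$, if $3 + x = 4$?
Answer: $589824$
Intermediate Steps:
$x = 1$ ($x = -3 + 4 = 1$)
$d{\left(m \right)} = -5 + m$ ($d{\left(m \right)} = m - 5 = -5 + m$)
$\left(d{\left(x \right)} \left(-3 - 5 \left(4 + 2\right)\right) \left(-3\right) \left(-2\right) - 8 q{\left(-2 \right)}\right)^{2} = \left(\left(-5 + 1\right) \left(-3 - 5 \left(4 + 2\right)\right) \left(-3\right) \left(-2\right) - 24\right)^{2} = \left(- 4 \left(-3 - 5 \cdot 6\right) \left(-3\right) \left(-2\right) - 24\right)^{2} = \left(- 4 \left(-3 - 30\right) \left(-3\right) \left(-2\right) - 24\right)^{2} = \left(- 4 \left(-33\right) \left(-3\right) \left(-2\right) - 24\right)^{2} = \left(- 4 \cdot 99 \left(-2\right) - 24\right)^{2} = \left(\left(-4\right) \left(-198\right) - 24\right)^{2} = \left(792 - 24\right)^{2} = 768^{2} = 589824$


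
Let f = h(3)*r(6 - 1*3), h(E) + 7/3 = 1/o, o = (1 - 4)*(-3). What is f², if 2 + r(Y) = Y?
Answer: 400/81 ≈ 4.9383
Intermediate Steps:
o = 9 (o = -3*(-3) = 9)
h(E) = -20/9 (h(E) = -7/3 + 1/9 = -7/3 + ⅑ = -20/9)
r(Y) = -2 + Y
f = -20/9 (f = -20*(-2 + (6 - 1*3))/9 = -20*(-2 + (6 - 3))/9 = -20*(-2 + 3)/9 = -20/9*1 = -20/9 ≈ -2.2222)
f² = (-20/9)² = 400/81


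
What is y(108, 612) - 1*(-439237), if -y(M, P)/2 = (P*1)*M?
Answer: 307045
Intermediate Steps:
y(M, P) = -2*M*P (y(M, P) = -2*P*1*M = -2*P*M = -2*M*P)
y(108, 612) - 1*(-439237) = -2*108*612 - 1*(-439237) = -132192 + 439237 = 307045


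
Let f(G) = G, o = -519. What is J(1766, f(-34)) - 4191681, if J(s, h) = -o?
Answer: -4191162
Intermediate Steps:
J(s, h) = 519 (J(s, h) = -1*(-519) = 519)
J(1766, f(-34)) - 4191681 = 519 - 4191681 = -4191162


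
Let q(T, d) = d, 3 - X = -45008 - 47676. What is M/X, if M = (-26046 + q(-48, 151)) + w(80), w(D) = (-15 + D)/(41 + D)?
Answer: -3133230/11215127 ≈ -0.27938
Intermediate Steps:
X = 92687 (X = 3 - (-45008 - 47676) = 3 - 1*(-92684) = 3 + 92684 = 92687)
w(D) = (-15 + D)/(41 + D)
M = -3133230/121 (M = (-26046 + 151) + (-15 + 80)/(41 + 80) = -25895 + 65/121 = -3133230/121 ≈ -25894.)
M/X = -3133230/121/92687 = -3133230/121*1/92687 = -3133230/11215127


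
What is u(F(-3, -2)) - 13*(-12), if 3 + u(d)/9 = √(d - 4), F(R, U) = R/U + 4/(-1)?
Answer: 129 + 9*I*√26/2 ≈ 129.0 + 22.946*I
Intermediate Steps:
F(R, U) = -4 + R/U (F(R, U) = R/U + 4*(-1) = R/U - 4 = -4 + R/U)
u(d) = -27 + 9*√(-4 + d) (u(d) = -27 + 9*√(d - 4) = -27 + 9*√(-4 + d))
u(F(-3, -2)) - 13*(-12) = (-27 + 9*√(-4 + (-4 - 3/(-2)))) - 13*(-12) = (-27 + 9*√(-4 + (-4 - 3*(-½)))) + 156 = (-27 + 9*√(-4 + (-4 + 3/2))) + 156 = (-27 + 9*√(-4 - 5/2)) + 156 = (-27 + 9*√(-13/2)) + 156 = (-27 + 9*(I*√26/2)) + 156 = (-27 + 9*I*√26/2) + 156 = 129 + 9*I*√26/2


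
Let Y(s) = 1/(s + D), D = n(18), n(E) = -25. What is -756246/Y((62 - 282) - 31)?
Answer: 208723896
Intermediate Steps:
D = -25
Y(s) = 1/(-25 + s) (Y(s) = 1/(s - 25) = 1/(-25 + s))
-756246/Y((62 - 282) - 31) = -(-42349776 + 756246*(62 - 282)) = -756246/(1/(-25 + (-220 - 31))) = -756246/(1/(-25 - 251)) = -756246/(1/(-276)) = -756246/(-1/276) = -756246*(-276) = 208723896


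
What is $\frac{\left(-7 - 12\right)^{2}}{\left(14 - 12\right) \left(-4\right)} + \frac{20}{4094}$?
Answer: $- \frac{738887}{16376} \approx -45.12$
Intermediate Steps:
$\frac{\left(-7 - 12\right)^{2}}{\left(14 - 12\right) \left(-4\right)} + \frac{20}{4094} = \frac{\left(-19\right)^{2}}{2 \left(-4\right)} + 20 \cdot \frac{1}{4094} = \frac{361}{-8} + \frac{10}{2047} = 361 \left(- \frac{1}{8}\right) + \frac{10}{2047} = - \frac{361}{8} + \frac{10}{2047} = - \frac{738887}{16376}$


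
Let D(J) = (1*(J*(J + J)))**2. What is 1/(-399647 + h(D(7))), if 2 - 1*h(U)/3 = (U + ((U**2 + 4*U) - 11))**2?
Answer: -1/25549466776241516 ≈ -3.9140e-17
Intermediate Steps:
D(J) = 4*J**4 (D(J) = (1*(J*(2*J)))**2 = (1*(2*J**2))**2 = (2*J**2)**2 = 4*J**4)
h(U) = 6 - 3*(-11 + U**2 + 5*U)**2 (h(U) = 6 - 3*(U + ((U**2 + 4*U) - 11))**2 = 6 - 3*(U + (-11 + U**2 + 4*U))**2 = 6 - 3*(-11 + U**2 + 5*U)**2)
1/(-399647 + h(D(7))) = 1/(-399647 + (6 - 3*(-11 + (4*7**4)**2 + 5*(4*7**4))**2)) = 1/(-399647 + (6 - 3*(-11 + (4*2401)**2 + 5*(4*2401))**2)) = 1/(-399647 + (6 - 3*(-11 + 9604**2 + 5*9604)**2)) = 1/(-399647 + (6 - 3*(-11 + 92236816 + 48020)**2)) = 1/(-399647 + (6 - 3*92284825**2)) = 1/(-399647 + (6 - 3*8516488925280625)) = 1/(-399647 + (6 - 25549466775841875)) = 1/(-399647 - 25549466775841869) = 1/(-25549466776241516) = -1/25549466776241516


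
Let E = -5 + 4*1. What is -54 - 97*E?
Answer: 43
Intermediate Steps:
E = -1 (E = -5 + 4 = -1)
-54 - 97*E = -54 - 97*(-1) = -54 + 97 = 43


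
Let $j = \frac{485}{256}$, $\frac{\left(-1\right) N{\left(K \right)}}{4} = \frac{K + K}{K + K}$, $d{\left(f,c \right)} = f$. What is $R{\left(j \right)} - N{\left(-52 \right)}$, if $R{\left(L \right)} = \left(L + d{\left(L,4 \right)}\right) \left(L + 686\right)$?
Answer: $\frac{85540057}{32768} \approx 2610.5$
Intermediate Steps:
$N{\left(K \right)} = -4$ ($N{\left(K \right)} = - 4 \frac{K + K}{K + K} = - 4 \frac{2 K}{2 K} = - 4 \cdot 2 K \frac{1}{2 K} = \left(-4\right) 1 = -4$)
$j = \frac{485}{256}$ ($j = 485 \cdot \frac{1}{256} = \frac{485}{256} \approx 1.8945$)
$R{\left(L \right)} = 2 L \left(686 + L\right)$ ($R{\left(L \right)} = \left(L + L\right) \left(L + 686\right) = 2 L \left(686 + L\right)$)
$R{\left(j \right)} - N{\left(-52 \right)} = 2 \cdot \frac{485}{256} \left(686 + \frac{485}{256}\right) - -4 = 2 \cdot \frac{485}{256} \cdot \frac{176101}{256} + 4 = \frac{85408985}{32768} + 4 = \frac{85540057}{32768}$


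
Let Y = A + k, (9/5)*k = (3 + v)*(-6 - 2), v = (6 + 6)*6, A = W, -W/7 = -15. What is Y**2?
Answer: 469225/9 ≈ 52136.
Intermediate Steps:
W = 105 (W = -7*(-15) = 105)
A = 105
v = 72 (v = 12*6 = 72)
k = -1000/3 (k = 5*((3 + 72)*(-6 - 2))/9 = 5*(75*(-8))/9 = (5/9)*(-600) = -1000/3 ≈ -333.33)
Y = -685/3 (Y = 105 - 1000/3 = -685/3 ≈ -228.33)
Y**2 = (-685/3)**2 = 469225/9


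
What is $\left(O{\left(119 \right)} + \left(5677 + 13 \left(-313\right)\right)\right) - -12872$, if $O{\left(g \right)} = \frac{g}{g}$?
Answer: $14481$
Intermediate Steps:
$O{\left(g \right)} = 1$
$\left(O{\left(119 \right)} + \left(5677 + 13 \left(-313\right)\right)\right) - -12872 = \left(1 + \left(5677 + 13 \left(-313\right)\right)\right) - -12872 = \left(1 + \left(5677 - 4069\right)\right) + 12872 = \left(1 + 1608\right) + 12872 = 1609 + 12872 = 14481$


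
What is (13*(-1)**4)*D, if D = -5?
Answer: -65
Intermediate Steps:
(13*(-1)**4)*D = (13*(-1)**4)*(-5) = (13*1)*(-5) = 13*(-5) = -65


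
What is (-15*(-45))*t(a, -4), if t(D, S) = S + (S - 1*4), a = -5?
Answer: -8100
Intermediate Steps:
t(D, S) = -4 + 2*S (t(D, S) = S + (S - 4) = S + (-4 + S) = -4 + 2*S)
(-15*(-45))*t(a, -4) = (-15*(-45))*(-4 + 2*(-4)) = 675*(-4 - 8) = 675*(-12) = -8100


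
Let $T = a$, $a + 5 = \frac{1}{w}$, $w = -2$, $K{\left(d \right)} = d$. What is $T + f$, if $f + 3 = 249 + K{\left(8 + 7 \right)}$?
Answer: $\frac{511}{2} \approx 255.5$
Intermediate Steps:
$a = - \frac{11}{2}$ ($a = -5 + \frac{1}{-2} = -5 - \frac{1}{2} = - \frac{11}{2} \approx -5.5$)
$T = - \frac{11}{2} \approx -5.5$
$f = 261$ ($f = -3 + \left(249 + \left(8 + 7\right)\right) = -3 + \left(249 + 15\right) = -3 + 264 = 261$)
$T + f = - \frac{11}{2} + 261 = \frac{511}{2}$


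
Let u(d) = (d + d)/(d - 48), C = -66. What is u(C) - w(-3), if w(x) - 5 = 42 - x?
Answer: -928/19 ≈ -48.842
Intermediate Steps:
w(x) = 47 - x (w(x) = 5 + (42 - x) = 47 - x)
u(d) = 2*d/(-48 + d) (u(d) = (2*d)/(-48 + d) = 2*d/(-48 + d))
u(C) - w(-3) = 2*(-66)/(-48 - 66) - (47 - 1*(-3)) = 2*(-66)/(-114) - (47 + 3) = 2*(-66)*(-1/114) - 1*50 = 22/19 - 50 = -928/19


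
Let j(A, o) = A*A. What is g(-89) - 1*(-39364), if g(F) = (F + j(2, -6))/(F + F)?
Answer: 7006877/178 ≈ 39365.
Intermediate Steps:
j(A, o) = A²
g(F) = (4 + F)/(2*F) (g(F) = (F + 2²)/(F + F) = (F + 4)/((2*F)) = (4 + F)*(1/(2*F)) = (4 + F)/(2*F))
g(-89) - 1*(-39364) = (½)*(4 - 89)/(-89) - 1*(-39364) = (½)*(-1/89)*(-85) + 39364 = 85/178 + 39364 = 7006877/178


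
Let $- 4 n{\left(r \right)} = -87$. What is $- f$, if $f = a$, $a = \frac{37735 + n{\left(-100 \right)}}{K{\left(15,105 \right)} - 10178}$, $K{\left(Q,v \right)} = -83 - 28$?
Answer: $\frac{151027}{41156} \approx 3.6696$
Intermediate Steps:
$K{\left(Q,v \right)} = -111$
$n{\left(r \right)} = \frac{87}{4}$ ($n{\left(r \right)} = \left(- \frac{1}{4}\right) \left(-87\right) = \frac{87}{4}$)
$a = - \frac{151027}{41156}$ ($a = \frac{37735 + \frac{87}{4}}{-111 - 10178} = \frac{151027}{4 \left(-10289\right)} = \frac{151027}{4} \left(- \frac{1}{10289}\right) = - \frac{151027}{41156} \approx -3.6696$)
$f = - \frac{151027}{41156} \approx -3.6696$
$- f = \left(-1\right) \left(- \frac{151027}{41156}\right) = \frac{151027}{41156}$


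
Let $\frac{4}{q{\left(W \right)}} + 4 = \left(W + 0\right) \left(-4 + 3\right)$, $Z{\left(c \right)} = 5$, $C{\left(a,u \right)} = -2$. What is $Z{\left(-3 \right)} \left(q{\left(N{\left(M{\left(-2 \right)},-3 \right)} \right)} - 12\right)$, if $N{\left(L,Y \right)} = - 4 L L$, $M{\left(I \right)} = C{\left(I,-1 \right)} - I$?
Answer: $-65$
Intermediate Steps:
$M{\left(I \right)} = -2 - I$
$N{\left(L,Y \right)} = - 4 L^{2}$
$q{\left(W \right)} = \frac{4}{-4 - W}$ ($q{\left(W \right)} = \frac{4}{-4 + \left(W + 0\right) \left(-4 + 3\right)} = \frac{4}{-4 + W \left(-1\right)} = \frac{4}{-4 - W}$)
$Z{\left(-3 \right)} \left(q{\left(N{\left(M{\left(-2 \right)},-3 \right)} \right)} - 12\right) = 5 \left(- \frac{4}{4 - 4 \left(-2 - -2\right)^{2}} - 12\right) = 5 \left(- \frac{4}{4 - 4 \left(-2 + 2\right)^{2}} - 12\right) = 5 \left(- \frac{4}{4 - 4 \cdot 0^{2}} - 12\right) = 5 \left(- \frac{4}{4 - 0} - 12\right) = 5 \left(- \frac{4}{4 + 0} - 12\right) = 5 \left(- \frac{4}{4} - 12\right) = 5 \left(\left(-4\right) \frac{1}{4} - 12\right) = 5 \left(-1 - 12\right) = 5 \left(-13\right) = -65$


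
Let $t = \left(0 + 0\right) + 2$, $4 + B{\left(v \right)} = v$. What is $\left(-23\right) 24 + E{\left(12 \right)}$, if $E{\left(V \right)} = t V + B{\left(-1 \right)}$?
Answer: $-533$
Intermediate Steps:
$B{\left(v \right)} = -4 + v$
$t = 2$ ($t = 0 + 2 = 2$)
$E{\left(V \right)} = -5 + 2 V$ ($E{\left(V \right)} = 2 V - 5 = -5 + 2 V$)
$\left(-23\right) 24 + E{\left(12 \right)} = \left(-23\right) 24 + \left(-5 + 2 \cdot 12\right) = -552 + \left(-5 + 24\right) = -552 + 19 = -533$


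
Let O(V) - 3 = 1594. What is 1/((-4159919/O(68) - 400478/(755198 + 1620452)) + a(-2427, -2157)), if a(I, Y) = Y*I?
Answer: 1896956525/9925699814111617 ≈ 1.9112e-7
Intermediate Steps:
O(V) = 1597 (O(V) = 3 + 1594 = 1597)
a(I, Y) = I*Y
1/((-4159919/O(68) - 400478/(755198 + 1620452)) + a(-2427, -2157)) = 1/((-4159919/1597 - 400478/(755198 + 1620452)) - 2427*(-2157)) = 1/((-4159919*1/1597 - 400478/2375650) + 5235039) = 1/((-4159919/1597 - 400478*1/2375650) + 5235039) = 1/((-4159919/1597 - 200239/1187825) + 5235039) = 1/(-4941575567858/1896956525 + 5235039) = 1/(9925699814111617/1896956525) = 1896956525/9925699814111617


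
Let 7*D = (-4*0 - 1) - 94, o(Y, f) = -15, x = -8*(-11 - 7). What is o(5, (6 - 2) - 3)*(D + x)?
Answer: -13695/7 ≈ -1956.4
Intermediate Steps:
x = 144 (x = -8*(-18) = 144)
D = -95/7 (D = ((-4*0 - 1) - 94)/7 = ((0 - 1) - 94)/7 = (-1 - 94)/7 = (⅐)*(-95) = -95/7 ≈ -13.571)
o(5, (6 - 2) - 3)*(D + x) = -15*(-95/7 + 144) = -15*913/7 = -13695/7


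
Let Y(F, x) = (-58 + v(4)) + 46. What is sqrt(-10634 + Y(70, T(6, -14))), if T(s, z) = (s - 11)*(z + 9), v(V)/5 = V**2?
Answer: 3*I*sqrt(1174) ≈ 102.79*I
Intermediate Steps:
v(V) = 5*V**2
T(s, z) = (-11 + s)*(9 + z)
Y(F, x) = 68 (Y(F, x) = (-58 + 5*4**2) + 46 = (-58 + 5*16) + 46 = (-58 + 80) + 46 = 22 + 46 = 68)
sqrt(-10634 + Y(70, T(6, -14))) = sqrt(-10634 + 68) = sqrt(-10566) = 3*I*sqrt(1174)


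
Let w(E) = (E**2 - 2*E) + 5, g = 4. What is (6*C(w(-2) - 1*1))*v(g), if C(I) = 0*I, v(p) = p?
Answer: 0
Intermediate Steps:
w(E) = 5 + E**2 - 2*E
C(I) = 0
(6*C(w(-2) - 1*1))*v(g) = (6*0)*4 = 0*4 = 0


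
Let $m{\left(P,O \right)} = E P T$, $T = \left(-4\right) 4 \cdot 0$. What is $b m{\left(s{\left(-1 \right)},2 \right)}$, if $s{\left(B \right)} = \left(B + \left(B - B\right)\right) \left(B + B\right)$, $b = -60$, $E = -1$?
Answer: $0$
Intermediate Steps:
$T = 0$ ($T = \left(-16\right) 0 = 0$)
$s{\left(B \right)} = 2 B^{2}$ ($s{\left(B \right)} = \left(B + 0\right) 2 B = B 2 B = 2 B^{2}$)
$m{\left(P,O \right)} = 0$ ($m{\left(P,O \right)} = - P 0 = 0$)
$b m{\left(s{\left(-1 \right)},2 \right)} = \left(-60\right) 0 = 0$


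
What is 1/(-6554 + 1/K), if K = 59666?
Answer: -59666/391050963 ≈ -0.00015258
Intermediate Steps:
1/(-6554 + 1/K) = 1/(-6554 + 1/59666) = 1/(-391050963/59666) = -59666/391050963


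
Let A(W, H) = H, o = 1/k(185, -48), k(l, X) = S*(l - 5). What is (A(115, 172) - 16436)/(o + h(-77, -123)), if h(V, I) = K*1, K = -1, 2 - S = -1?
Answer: 8782560/539 ≈ 16294.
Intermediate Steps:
S = 3 (S = 2 - 1*(-1) = 2 + 1 = 3)
k(l, X) = -15 + 3*l (k(l, X) = 3*(l - 5) = 3*(-5 + l) = -15 + 3*l)
h(V, I) = -1 (h(V, I) = -1*1 = -1)
o = 1/540 (o = 1/(-15 + 3*185) = 1/(-15 + 555) = 1/540 ≈ 0.0018519)
(A(115, 172) - 16436)/(o + h(-77, -123)) = (172 - 16436)/(1/540 - 1) = -16264/(-539/540) = -16264*(-540/539) = 8782560/539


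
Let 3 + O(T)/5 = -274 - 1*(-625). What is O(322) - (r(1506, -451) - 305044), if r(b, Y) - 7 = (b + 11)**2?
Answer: -1994512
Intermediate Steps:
r(b, Y) = 7 + (11 + b)**2 (r(b, Y) = 7 + (b + 11)**2 = 7 + (11 + b)**2)
O(T) = 1740 (O(T) = -15 + 5*(-274 - 1*(-625)) = -15 + 5*(-274 + 625) = -15 + 5*351 = -15 + 1755 = 1740)
O(322) - (r(1506, -451) - 305044) = 1740 - ((7 + (11 + 1506)**2) - 305044) = 1740 - ((7 + 1517**2) - 305044) = 1740 - ((7 + 2301289) - 305044) = 1740 - (2301296 - 305044) = 1740 - 1*1996252 = 1740 - 1996252 = -1994512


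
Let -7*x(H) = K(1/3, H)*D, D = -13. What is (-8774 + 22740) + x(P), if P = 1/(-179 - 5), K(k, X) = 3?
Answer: 97801/7 ≈ 13972.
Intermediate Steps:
P = -1/184 (P = 1/(-184) = -1/184 ≈ -0.0054348)
x(H) = 39/7 (x(H) = -3*(-13)/7 = -⅐*(-39) = 39/7)
(-8774 + 22740) + x(P) = (-8774 + 22740) + 39/7 = 13966 + 39/7 = 97801/7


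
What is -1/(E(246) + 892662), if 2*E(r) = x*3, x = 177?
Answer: -2/1785855 ≈ -1.1199e-6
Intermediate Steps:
E(r) = 531/2 (E(r) = (177*3)/2 = (½)*531 = 531/2)
-1/(E(246) + 892662) = -1/(531/2 + 892662) = -1/1785855/2 = -1*2/1785855 = -2/1785855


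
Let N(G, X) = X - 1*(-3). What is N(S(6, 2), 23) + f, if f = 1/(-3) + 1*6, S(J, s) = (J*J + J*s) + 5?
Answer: 95/3 ≈ 31.667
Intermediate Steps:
S(J, s) = 5 + J² + J*s (S(J, s) = (J² + J*s) + 5 = 5 + J² + J*s)
f = 17/3 (f = -⅓ + 6 = 17/3 ≈ 5.6667)
N(G, X) = 3 + X (N(G, X) = X + 3 = 3 + X)
N(S(6, 2), 23) + f = (3 + 23) + 17/3 = 26 + 17/3 = 95/3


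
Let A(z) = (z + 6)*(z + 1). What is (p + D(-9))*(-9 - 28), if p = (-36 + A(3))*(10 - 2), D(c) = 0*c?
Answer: 0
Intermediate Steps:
D(c) = 0
A(z) = (1 + z)*(6 + z) (A(z) = (6 + z)*(1 + z) = (1 + z)*(6 + z))
p = 0 (p = (-36 + (6 + 3² + 7*3))*(10 - 2) = (-36 + (6 + 9 + 21))*8 = (-36 + 36)*8 = 0*8 = 0)
(p + D(-9))*(-9 - 28) = (0 + 0)*(-9 - 28) = 0*(-37) = 0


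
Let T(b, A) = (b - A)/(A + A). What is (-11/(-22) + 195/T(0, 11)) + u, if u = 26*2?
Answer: -675/2 ≈ -337.50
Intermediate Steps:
T(b, A) = (b - A)/(2*A) (T(b, A) = (b - A)/((2*A)) = (b - A)*(1/(2*A)) = (b - A)/(2*A))
u = 52
(-11/(-22) + 195/T(0, 11)) + u = (-11/(-22) + 195/(((1/2)*(0 - 1*11)/11))) + 52 = (-11*(-1/22) + 195/(((1/2)*(1/11)*(0 - 11)))) + 52 = (1/2 + 195/(((1/2)*(1/11)*(-11)))) + 52 = (1/2 + 195/(-1/2)) + 52 = (1/2 + 195*(-2)) + 52 = (1/2 - 390) + 52 = -779/2 + 52 = -675/2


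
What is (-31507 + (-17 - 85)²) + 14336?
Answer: -6767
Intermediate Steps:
(-31507 + (-17 - 85)²) + 14336 = (-31507 + (-102)²) + 14336 = (-31507 + 10404) + 14336 = -21103 + 14336 = -6767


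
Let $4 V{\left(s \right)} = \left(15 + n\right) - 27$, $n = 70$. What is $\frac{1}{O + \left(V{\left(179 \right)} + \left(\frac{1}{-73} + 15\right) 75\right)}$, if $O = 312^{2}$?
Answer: $\frac{146}{14378441} \approx 1.0154 \cdot 10^{-5}$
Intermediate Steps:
$V{\left(s \right)} = \frac{29}{2}$ ($V{\left(s \right)} = \frac{\left(15 + 70\right) - 27}{4} = \frac{85 - 27}{4} = \frac{1}{4} \cdot 58 = \frac{29}{2}$)
$O = 97344$
$\frac{1}{O + \left(V{\left(179 \right)} + \left(\frac{1}{-73} + 15\right) 75\right)} = \frac{1}{97344 + \left(\frac{29}{2} + \left(\frac{1}{-73} + 15\right) 75\right)} = \frac{1}{97344 + \left(\frac{29}{2} + \left(- \frac{1}{73} + 15\right) 75\right)} = \frac{1}{97344 + \left(\frac{29}{2} + \frac{1094}{73} \cdot 75\right)} = \frac{1}{97344 + \left(\frac{29}{2} + \frac{82050}{73}\right)} = \frac{1}{97344 + \frac{166217}{146}} = \frac{1}{\frac{14378441}{146}} = \frac{146}{14378441}$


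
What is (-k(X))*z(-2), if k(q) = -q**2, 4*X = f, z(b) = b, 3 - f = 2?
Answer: -1/8 ≈ -0.12500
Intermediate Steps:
f = 1 (f = 3 - 1*2 = 3 - 2 = 1)
X = 1/4 (X = (1/4)*1 = 1/4 ≈ 0.25000)
(-k(X))*z(-2) = -(-1)*(1/4)**2*(-2) = -(-1)/16*(-2) = -1*(-1/16)*(-2) = (1/16)*(-2) = -1/8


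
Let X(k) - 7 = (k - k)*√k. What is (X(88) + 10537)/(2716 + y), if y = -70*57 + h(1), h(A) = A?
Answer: -10544/1273 ≈ -8.2828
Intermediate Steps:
y = -3989 (y = -70*57 + 1 = -3990 + 1 = -3989)
X(k) = 7 (X(k) = 7 + (k - k)*√k = 7 + 0*√k = 7 + 0 = 7)
(X(88) + 10537)/(2716 + y) = (7 + 10537)/(2716 - 3989) = 10544/(-1273) = 10544*(-1/1273) = -10544/1273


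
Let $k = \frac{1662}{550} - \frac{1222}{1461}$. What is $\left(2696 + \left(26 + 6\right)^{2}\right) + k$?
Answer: $\frac{1495481041}{401775} \approx 3722.2$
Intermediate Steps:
$k = \frac{878041}{401775}$ ($k = 1662 \cdot \frac{1}{550} - \frac{1222}{1461} = \frac{831}{275} - \frac{1222}{1461} = \frac{878041}{401775} \approx 2.1854$)
$\left(2696 + \left(26 + 6\right)^{2}\right) + k = \left(2696 + \left(26 + 6\right)^{2}\right) + \frac{878041}{401775} = \left(2696 + 32^{2}\right) + \frac{878041}{401775} = \left(2696 + 1024\right) + \frac{878041}{401775} = 3720 + \frac{878041}{401775} = \frac{1495481041}{401775}$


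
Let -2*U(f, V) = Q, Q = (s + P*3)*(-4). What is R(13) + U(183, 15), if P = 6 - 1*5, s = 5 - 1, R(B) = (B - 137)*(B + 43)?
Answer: -6930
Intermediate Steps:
R(B) = (-137 + B)*(43 + B)
s = 4
P = 1 (P = 6 - 5 = 1)
Q = -28 (Q = (4 + 1*3)*(-4) = (4 + 3)*(-4) = 7*(-4) = -28)
U(f, V) = 14 (U(f, V) = -1/2*(-28) = 14)
R(13) + U(183, 15) = (-5891 + 13**2 - 94*13) + 14 = (-5891 + 169 - 1222) + 14 = -6944 + 14 = -6930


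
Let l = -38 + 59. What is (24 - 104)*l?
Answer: -1680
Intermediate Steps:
l = 21
(24 - 104)*l = (24 - 104)*21 = -80*21 = -1680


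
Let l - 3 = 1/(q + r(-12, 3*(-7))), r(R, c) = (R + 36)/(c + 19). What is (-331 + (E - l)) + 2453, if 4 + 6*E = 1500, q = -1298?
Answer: 9307553/3930 ≈ 2368.3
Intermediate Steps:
E = 748/3 (E = -2/3 + (1/6)*1500 = -2/3 + 250 = 748/3 ≈ 249.33)
r(R, c) = (36 + R)/(19 + c)
l = 3929/1310 (l = 3 + 1/(-1298 + (36 - 12)/(19 + 3*(-7))) = 3 + 1/(-1298 + 24/(19 - 21)) = 3 + 1/(-1298 + 24/(-2)) = 3 + 1/(-1298 - 1/2*24) = 3 + 1/(-1298 - 12) = 3 + 1/(-1310) = 3 - 1/1310 = 3929/1310 ≈ 2.9992)
(-331 + (E - l)) + 2453 = (-331 + (748/3 - 1*3929/1310)) + 2453 = (-331 + (748/3 - 3929/1310)) + 2453 = (-331 + 968093/3930) + 2453 = -332737/3930 + 2453 = 9307553/3930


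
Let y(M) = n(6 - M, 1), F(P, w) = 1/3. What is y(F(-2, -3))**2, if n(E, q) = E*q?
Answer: 289/9 ≈ 32.111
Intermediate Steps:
F(P, w) = 1/3
y(M) = 6 - M (y(M) = (6 - M)*1 = 6 - M)
y(F(-2, -3))**2 = (6 - 1*1/3)**2 = (6 - 1/3)**2 = (17/3)**2 = 289/9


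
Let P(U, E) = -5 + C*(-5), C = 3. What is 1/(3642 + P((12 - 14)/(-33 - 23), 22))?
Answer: 1/3622 ≈ 0.00027609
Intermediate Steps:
P(U, E) = -20 (P(U, E) = -5 + 3*(-5) = -5 - 15 = -20)
1/(3642 + P((12 - 14)/(-33 - 23), 22)) = 1/(3642 - 20) = 1/3622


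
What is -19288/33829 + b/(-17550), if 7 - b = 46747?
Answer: 41422102/19789965 ≈ 2.0931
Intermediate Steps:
b = -46740 (b = 7 - 1*46747 = 7 - 46747 = -46740)
-19288/33829 + b/(-17550) = -19288/33829 - 46740/(-17550) = -19288*1/33829 - 46740*(-1/17550) = -19288/33829 + 1558/585 = 41422102/19789965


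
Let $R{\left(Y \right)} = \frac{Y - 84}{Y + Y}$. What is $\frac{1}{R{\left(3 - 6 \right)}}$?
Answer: $\frac{2}{29} \approx 0.068966$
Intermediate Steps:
$R{\left(Y \right)} = \frac{-84 + Y}{2 Y}$
$\frac{1}{R{\left(3 - 6 \right)}} = \frac{1}{\frac{1}{2} \frac{1}{3 - 6} \left(-84 + \left(3 - 6\right)\right)} = \frac{1}{\frac{1}{2} \frac{1}{-3} \left(-84 - 3\right)} = \frac{1}{\frac{1}{2} \left(- \frac{1}{3}\right) \left(-87\right)} = \frac{1}{\frac{29}{2}} = \frac{2}{29}$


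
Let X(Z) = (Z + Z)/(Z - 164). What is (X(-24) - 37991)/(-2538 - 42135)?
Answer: 1785565/2099631 ≈ 0.85042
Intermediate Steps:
X(Z) = 2*Z/(-164 + Z) (X(Z) = (2*Z)/(-164 + Z) = 2*Z/(-164 + Z))
(X(-24) - 37991)/(-2538 - 42135) = (2*(-24)/(-164 - 24) - 37991)/(-2538 - 42135) = (2*(-24)/(-188) - 37991)/(-44673) = (2*(-24)*(-1/188) - 37991)*(-1/44673) = (12/47 - 37991)*(-1/44673) = -1785565/47*(-1/44673) = 1785565/2099631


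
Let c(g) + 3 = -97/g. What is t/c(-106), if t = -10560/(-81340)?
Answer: -55968/898807 ≈ -0.062269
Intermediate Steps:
t = 528/4067 (t = -10560*(-1/81340) = 528/4067 ≈ 0.12983)
c(g) = -3 - 97/g
t/c(-106) = 528/(4067*(-3 - 97/(-106))) = 528/(4067*(-3 - 97*(-1/106))) = 528/(4067*(-3 + 97/106)) = 528/(4067*(-221/106)) = (528/4067)*(-106/221) = -55968/898807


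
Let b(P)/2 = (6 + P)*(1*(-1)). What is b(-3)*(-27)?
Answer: 162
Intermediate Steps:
b(P) = -12 - 2*P (b(P) = 2*((6 + P)*(1*(-1))) = 2*((6 + P)*(-1)) = 2*(-6 - P) = -12 - 2*P)
b(-3)*(-27) = (-12 - 2*(-3))*(-27) = (-12 + 6)*(-27) = -6*(-27) = 162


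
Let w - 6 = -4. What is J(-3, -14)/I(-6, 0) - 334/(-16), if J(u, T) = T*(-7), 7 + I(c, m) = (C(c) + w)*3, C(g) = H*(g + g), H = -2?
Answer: 12641/568 ≈ 22.255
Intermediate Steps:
w = 2 (w = 6 - 4 = 2)
C(g) = -4*g (C(g) = -2*(g + g) = -4*g)
I(c, m) = -1 - 12*c (I(c, m) = -7 + (-4*c + 2)*3 = -7 + (2 - 4*c)*3 = -7 + (6 - 12*c) = -1 - 12*c)
J(u, T) = -7*T
J(-3, -14)/I(-6, 0) - 334/(-16) = (-7*(-14))/(-1 - 12*(-6)) - 334/(-16) = 98/(-1 + 72) - 334*(-1/16) = 98/71 + 167/8 = 12641/568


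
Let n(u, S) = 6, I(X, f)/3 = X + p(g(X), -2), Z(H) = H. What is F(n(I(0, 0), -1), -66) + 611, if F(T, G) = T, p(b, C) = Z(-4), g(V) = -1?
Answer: 617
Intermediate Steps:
p(b, C) = -4
I(X, f) = -12 + 3*X (I(X, f) = 3*(X - 4) = 3*(-4 + X) = -12 + 3*X)
F(n(I(0, 0), -1), -66) + 611 = 6 + 611 = 617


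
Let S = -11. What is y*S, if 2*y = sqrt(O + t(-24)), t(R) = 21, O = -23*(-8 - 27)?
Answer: -11*sqrt(826)/2 ≈ -158.07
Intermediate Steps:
O = 805 (O = -23*(-35) = 805)
y = sqrt(826)/2 (y = sqrt(805 + 21)/2 = sqrt(826)/2 ≈ 14.370)
y*S = (sqrt(826)/2)*(-11) = -11*sqrt(826)/2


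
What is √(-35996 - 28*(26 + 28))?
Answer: 2*I*√9377 ≈ 193.67*I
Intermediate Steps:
√(-35996 - 28*(26 + 28)) = √(-35996 - 28*54) = √(-35996 - 1512) = √(-37508) = 2*I*√9377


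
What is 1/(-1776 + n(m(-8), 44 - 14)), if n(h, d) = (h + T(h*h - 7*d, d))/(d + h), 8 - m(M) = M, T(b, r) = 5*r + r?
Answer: -23/40750 ≈ -0.00056442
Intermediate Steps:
T(b, r) = 6*r
m(M) = 8 - M
n(h, d) = (h + 6*d)/(d + h)
1/(-1776 + n(m(-8), 44 - 14)) = 1/(-1776 + ((8 - 1*(-8)) + 6*(44 - 14))/((44 - 14) + (8 - 1*(-8)))) = 1/(-1776 + ((8 + 8) + 6*30)/(30 + (8 + 8))) = 1/(-1776 + (16 + 180)/(30 + 16)) = 1/(-1776 + 196/46) = 1/(-1776 + (1/46)*196) = 1/(-1776 + 98/23) = 1/(-40750/23) = -23/40750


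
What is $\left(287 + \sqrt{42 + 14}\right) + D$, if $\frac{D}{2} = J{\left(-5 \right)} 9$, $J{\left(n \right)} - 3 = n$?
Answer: $251 + 2 \sqrt{14} \approx 258.48$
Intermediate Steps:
$J{\left(n \right)} = 3 + n$
$D = -36$ ($D = 2 \left(3 - 5\right) 9 = 2 \left(\left(-2\right) 9\right) = 2 \left(-18\right) = -36$)
$\left(287 + \sqrt{42 + 14}\right) + D = \left(287 + \sqrt{42 + 14}\right) - 36 = \left(287 + \sqrt{56}\right) - 36 = \left(287 + 2 \sqrt{14}\right) - 36 = 251 + 2 \sqrt{14}$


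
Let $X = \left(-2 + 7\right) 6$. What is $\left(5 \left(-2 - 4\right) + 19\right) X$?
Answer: $-330$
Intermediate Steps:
$X = 30$ ($X = 5 \cdot 6 = 30$)
$\left(5 \left(-2 - 4\right) + 19\right) X = \left(5 \left(-2 - 4\right) + 19\right) 30 = \left(5 \left(-6\right) + 19\right) 30 = \left(-30 + 19\right) 30 = \left(-11\right) 30 = -330$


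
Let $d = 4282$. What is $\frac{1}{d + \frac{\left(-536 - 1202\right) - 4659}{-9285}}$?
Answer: $\frac{9285}{39764767} \approx 0.0002335$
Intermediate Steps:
$\frac{1}{d + \frac{\left(-536 - 1202\right) - 4659}{-9285}} = \frac{1}{4282 + \frac{\left(-536 - 1202\right) - 4659}{-9285}} = \frac{1}{4282 + \left(\left(-536 - 1202\right) - 4659\right) \left(- \frac{1}{9285}\right)} = \frac{1}{4282 + \left(-1738 - 4659\right) \left(- \frac{1}{9285}\right)} = \frac{1}{4282 - - \frac{6397}{9285}} = \frac{1}{4282 + \frac{6397}{9285}} = \frac{1}{\frac{39764767}{9285}} = \frac{9285}{39764767}$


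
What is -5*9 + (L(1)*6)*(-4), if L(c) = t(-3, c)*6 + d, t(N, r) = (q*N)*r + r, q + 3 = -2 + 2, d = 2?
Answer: -1533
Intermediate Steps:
q = -3 (q = -3 + (-2 + 2) = -3 + 0 = -3)
t(N, r) = r - 3*N*r (t(N, r) = (-3*N)*r + r = -3*N*r + r = r - 3*N*r)
L(c) = 2 + 60*c (L(c) = (c*(1 - 3*(-3)))*6 + 2 = (c*(1 + 9))*6 + 2 = (c*10)*6 + 2 = (10*c)*6 + 2 = 60*c + 2 = 2 + 60*c)
-5*9 + (L(1)*6)*(-4) = -5*9 + ((2 + 60*1)*6)*(-4) = -45 + ((2 + 60)*6)*(-4) = -45 + (62*6)*(-4) = -45 + 372*(-4) = -45 - 1488 = -1533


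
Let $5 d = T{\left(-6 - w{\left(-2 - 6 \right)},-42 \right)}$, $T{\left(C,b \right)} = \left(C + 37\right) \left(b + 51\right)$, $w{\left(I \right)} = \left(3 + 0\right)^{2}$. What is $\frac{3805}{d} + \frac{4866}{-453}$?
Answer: $\frac{2551619}{29898} \approx 85.344$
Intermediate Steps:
$w{\left(I \right)} = 9$ ($w{\left(I \right)} = 3^{2} = 9$)
$T{\left(C,b \right)} = \left(37 + C\right) \left(51 + b\right)$
$d = \frac{198}{5}$ ($d = \frac{1887 + 37 \left(-42\right) + 51 \left(-6 - 9\right) + \left(-6 - 9\right) \left(-42\right)}{5} = \frac{1887 - 1554 + 51 \left(-6 - 9\right) + \left(-6 - 9\right) \left(-42\right)}{5} = \frac{1887 - 1554 + 51 \left(-15\right) - -630}{5} = \frac{1887 - 1554 - 765 + 630}{5} = \frac{1}{5} \cdot 198 = \frac{198}{5} \approx 39.6$)
$\frac{3805}{d} + \frac{4866}{-453} = \frac{3805}{\frac{198}{5}} + \frac{4866}{-453} = 3805 \cdot \frac{5}{198} + 4866 \left(- \frac{1}{453}\right) = \frac{19025}{198} - \frac{1622}{151} = \frac{2551619}{29898}$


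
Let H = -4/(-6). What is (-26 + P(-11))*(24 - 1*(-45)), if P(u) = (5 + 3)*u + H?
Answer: -7820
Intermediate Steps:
H = ⅔ (H = -4*(-⅙) = ⅔ ≈ 0.66667)
P(u) = ⅔ + 8*u (P(u) = (5 + 3)*u + ⅔ = 8*u + ⅔ = ⅔ + 8*u)
(-26 + P(-11))*(24 - 1*(-45)) = (-26 + (⅔ + 8*(-11)))*(24 - 1*(-45)) = (-26 + (⅔ - 88))*(24 + 45) = (-26 - 262/3)*69 = -340/3*69 = -7820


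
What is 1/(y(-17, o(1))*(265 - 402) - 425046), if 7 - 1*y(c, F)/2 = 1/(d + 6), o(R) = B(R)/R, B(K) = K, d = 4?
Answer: -5/2134683 ≈ -2.3423e-6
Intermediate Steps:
o(R) = 1 (o(R) = R/R = 1)
y(c, F) = 69/5 (y(c, F) = 14 - 2/(4 + 6) = 14 - 2/10 = 14 - 2*⅒ = 14 - ⅕ = 69/5)
1/(y(-17, o(1))*(265 - 402) - 425046) = 1/(69*(265 - 402)/5 - 425046) = 1/((69/5)*(-137) - 425046) = 1/(-9453/5 - 425046) = 1/(-2134683/5) = -5/2134683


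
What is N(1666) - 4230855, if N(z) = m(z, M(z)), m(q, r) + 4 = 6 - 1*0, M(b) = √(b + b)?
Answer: -4230853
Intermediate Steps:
M(b) = √2*√b (M(b) = √(2*b) = √2*√b)
m(q, r) = 2 (m(q, r) = -4 + (6 - 1*0) = -4 + (6 + 0) = -4 + 6 = 2)
N(z) = 2
N(1666) - 4230855 = 2 - 4230855 = -4230853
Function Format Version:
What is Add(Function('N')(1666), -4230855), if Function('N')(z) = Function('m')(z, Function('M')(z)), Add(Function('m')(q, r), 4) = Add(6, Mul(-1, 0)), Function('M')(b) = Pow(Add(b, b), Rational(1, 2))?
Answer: -4230853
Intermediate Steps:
Function('M')(b) = Mul(Pow(2, Rational(1, 2)), Pow(b, Rational(1, 2))) (Function('M')(b) = Pow(Mul(2, b), Rational(1, 2)) = Mul(Pow(2, Rational(1, 2)), Pow(b, Rational(1, 2))))
Function('m')(q, r) = 2 (Function('m')(q, r) = Add(-4, Add(6, Mul(-1, 0))) = Add(-4, Add(6, 0)) = Add(-4, 6) = 2)
Function('N')(z) = 2
Add(Function('N')(1666), -4230855) = Add(2, -4230855) = -4230853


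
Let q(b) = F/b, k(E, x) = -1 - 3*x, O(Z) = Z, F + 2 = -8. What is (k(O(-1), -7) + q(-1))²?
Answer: 900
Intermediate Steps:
F = -10 (F = -2 - 8 = -10)
q(b) = -10/b
(k(O(-1), -7) + q(-1))² = ((-1 - 3*(-7)) - 10/(-1))² = ((-1 + 21) - 10*(-1))² = (20 + 10)² = 30² = 900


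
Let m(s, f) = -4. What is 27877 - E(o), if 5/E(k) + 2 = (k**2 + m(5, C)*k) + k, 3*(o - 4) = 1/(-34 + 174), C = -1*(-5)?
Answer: 9892693177/354901 ≈ 27875.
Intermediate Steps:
C = 5
o = 1681/420 (o = 4 + 1/(3*(-34 + 174)) = 4 + (1/3)/140 = 4 + (1/3)*(1/140) = 4 + 1/420 = 1681/420 ≈ 4.0024)
E(k) = 5/(-2 + k**2 - 3*k) (E(k) = 5/(-2 + ((k**2 - 4*k) + k)) = 5/(-2 + (k**2 - 3*k)) = 5/(-2 + k**2 - 3*k))
27877 - E(o) = 27877 - 5/(-2 + (1681/420)**2 - 3*1681/420) = 27877 - 5/(-2 + 2825761/176400 - 1681/140) = 27877 - 5/354901/176400 = 27877 - 5*176400/354901 = 27877 - 1*882000/354901 = 27877 - 882000/354901 = 9892693177/354901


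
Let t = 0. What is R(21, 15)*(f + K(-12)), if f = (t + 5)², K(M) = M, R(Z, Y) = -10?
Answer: -130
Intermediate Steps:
f = 25 (f = (0 + 5)² = 5² = 25)
R(21, 15)*(f + K(-12)) = -10*(25 - 12) = -10*13 = -130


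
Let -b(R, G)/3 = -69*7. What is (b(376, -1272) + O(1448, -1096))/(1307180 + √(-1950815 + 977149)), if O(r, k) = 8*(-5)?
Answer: 920908310/854360263033 - 1409*I*√973666/1708720526066 ≈ 0.0010779 - 8.1366e-7*I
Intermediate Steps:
O(r, k) = -40
b(R, G) = 1449 (b(R, G) = -(-207)*7 = -3*(-483) = 1449)
(b(376, -1272) + O(1448, -1096))/(1307180 + √(-1950815 + 977149)) = (1449 - 40)/(1307180 + √(-1950815 + 977149)) = 1409/(1307180 + √(-973666)) = 1409/(1307180 + I*√973666)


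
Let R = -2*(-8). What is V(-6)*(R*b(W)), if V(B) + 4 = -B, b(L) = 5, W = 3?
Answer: 160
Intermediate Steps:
R = 16
V(B) = -4 - B
V(-6)*(R*b(W)) = (-4 - 1*(-6))*(16*5) = (-4 + 6)*80 = 2*80 = 160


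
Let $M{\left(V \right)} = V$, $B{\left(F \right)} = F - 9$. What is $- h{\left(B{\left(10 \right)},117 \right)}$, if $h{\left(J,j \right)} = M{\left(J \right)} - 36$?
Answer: $35$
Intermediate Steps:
$B{\left(F \right)} = -9 + F$
$h{\left(J,j \right)} = -36 + J$ ($h{\left(J,j \right)} = J - 36 = -36 + J$)
$- h{\left(B{\left(10 \right)},117 \right)} = - (-36 + \left(-9 + 10\right)) = - (-36 + 1) = \left(-1\right) \left(-35\right) = 35$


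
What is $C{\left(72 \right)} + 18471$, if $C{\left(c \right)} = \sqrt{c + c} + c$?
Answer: $18555$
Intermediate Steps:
$C{\left(c \right)} = c + \sqrt{2} \sqrt{c}$ ($C{\left(c \right)} = \sqrt{2 c} + c = \sqrt{2} \sqrt{c} + c = c + \sqrt{2} \sqrt{c}$)
$C{\left(72 \right)} + 18471 = \left(72 + \sqrt{2} \sqrt{72}\right) + 18471 = \left(72 + \sqrt{2} \cdot 6 \sqrt{2}\right) + 18471 = \left(72 + 12\right) + 18471 = 84 + 18471 = 18555$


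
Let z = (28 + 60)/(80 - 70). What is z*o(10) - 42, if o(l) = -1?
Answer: -254/5 ≈ -50.800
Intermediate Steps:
z = 44/5 (z = 88/10 = 88*(⅒) = 44/5 ≈ 8.8000)
z*o(10) - 42 = (44/5)*(-1) - 42 = -44/5 - 42 = -254/5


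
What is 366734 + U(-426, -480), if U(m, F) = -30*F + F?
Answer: 380654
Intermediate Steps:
U(m, F) = -29*F
366734 + U(-426, -480) = 366734 - 29*(-480) = 366734 + 13920 = 380654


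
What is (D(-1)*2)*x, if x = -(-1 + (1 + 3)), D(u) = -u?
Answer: -6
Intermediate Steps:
x = -3 (x = -(-1 + 4) = -1*3 = -3)
(D(-1)*2)*x = (-1*(-1)*2)*(-3) = (1*2)*(-3) = 2*(-3) = -6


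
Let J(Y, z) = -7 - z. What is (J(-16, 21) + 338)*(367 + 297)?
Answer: 205840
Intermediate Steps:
(J(-16, 21) + 338)*(367 + 297) = ((-7 - 1*21) + 338)*(367 + 297) = ((-7 - 21) + 338)*664 = (-28 + 338)*664 = 310*664 = 205840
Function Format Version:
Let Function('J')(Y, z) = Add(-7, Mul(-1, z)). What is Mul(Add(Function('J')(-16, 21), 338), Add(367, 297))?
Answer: 205840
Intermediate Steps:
Mul(Add(Function('J')(-16, 21), 338), Add(367, 297)) = Mul(Add(Add(-7, Mul(-1, 21)), 338), Add(367, 297)) = Mul(Add(Add(-7, -21), 338), 664) = Mul(Add(-28, 338), 664) = Mul(310, 664) = 205840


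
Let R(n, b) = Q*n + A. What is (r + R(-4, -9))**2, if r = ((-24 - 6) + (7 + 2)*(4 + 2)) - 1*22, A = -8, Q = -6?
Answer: 324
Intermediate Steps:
R(n, b) = -8 - 6*n (R(n, b) = -6*n - 8 = -8 - 6*n)
r = 2 (r = (-30 + 9*6) - 22 = (-30 + 54) - 22 = 24 - 22 = 2)
(r + R(-4, -9))**2 = (2 + (-8 - 6*(-4)))**2 = (2 + (-8 + 24))**2 = (2 + 16)**2 = 18**2 = 324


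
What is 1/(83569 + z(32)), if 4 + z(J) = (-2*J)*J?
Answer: 1/81517 ≈ 1.2267e-5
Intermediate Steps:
z(J) = -4 - 2*J² (z(J) = -4 + (-2*J)*J = -4 - 2*J²)
1/(83569 + z(32)) = 1/(83569 + (-4 - 2*32²)) = 1/(83569 + (-4 - 2*1024)) = 1/(83569 + (-4 - 2048)) = 1/(83569 - 2052) = 1/81517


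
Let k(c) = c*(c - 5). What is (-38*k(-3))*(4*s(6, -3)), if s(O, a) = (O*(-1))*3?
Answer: 65664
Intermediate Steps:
s(O, a) = -3*O (s(O, a) = -O*3 = -3*O)
k(c) = c*(-5 + c)
(-38*k(-3))*(4*s(6, -3)) = (-(-114)*(-5 - 3))*(4*(-3*6)) = (-(-114)*(-8))*(4*(-18)) = -38*24*(-72) = -912*(-72) = 65664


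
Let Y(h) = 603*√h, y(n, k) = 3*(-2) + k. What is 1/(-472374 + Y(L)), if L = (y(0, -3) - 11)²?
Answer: -1/460314 ≈ -2.1724e-6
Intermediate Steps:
y(n, k) = -6 + k
L = 400 (L = ((-6 - 3) - 11)² = (-9 - 11)² = (-20)² = 400)
1/(-472374 + Y(L)) = 1/(-472374 + 603*√400) = 1/(-472374 + 603*20) = 1/(-472374 + 12060) = 1/(-460314) = -1/460314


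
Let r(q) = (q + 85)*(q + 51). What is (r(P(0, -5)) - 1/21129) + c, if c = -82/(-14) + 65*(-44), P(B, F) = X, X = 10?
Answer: 434961587/147903 ≈ 2940.9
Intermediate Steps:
P(B, F) = 10
r(q) = (51 + q)*(85 + q) (r(q) = (85 + q)*(51 + q) = (51 + q)*(85 + q))
c = -19979/7 (c = -82*(-1/14) - 2860 = 41/7 - 2860 = -19979/7 ≈ -2854.1)
(r(P(0, -5)) - 1/21129) + c = ((4335 + 10² + 136*10) - 1/21129) - 19979/7 = ((4335 + 100 + 1360) - 1*1/21129) - 19979/7 = (5795 - 1/21129) - 19979/7 = 122442554/21129 - 19979/7 = 434961587/147903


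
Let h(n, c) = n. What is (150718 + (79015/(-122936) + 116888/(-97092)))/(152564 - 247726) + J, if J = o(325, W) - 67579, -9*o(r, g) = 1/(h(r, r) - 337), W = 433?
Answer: -2132286047792320141/31551759699504 ≈ -67581.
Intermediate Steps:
o(r, g) = -1/(9*(-337 + r)) (o(r, g) = -1/(9*(r - 337)) = -1/(9*(-337 + r)))
J = -7298531/108 (J = -1/(-3033 + 9*325) - 67579 = -1/(-3033 + 2925) - 67579 = -1/(-108) - 67579 = -1*(-1/108) - 67579 = 1/108 - 67579 = -7298531/108 ≈ -67579.)
(150718 + (79015/(-122936) + 116888/(-97092)))/(152564 - 247726) + J = (150718 + (79015/(-122936) + 116888/(-97092)))/(152564 - 247726) - 7298531/108 = (150718 + (79015*(-1/122936) + 116888*(-1/97092)))/(-95162) - 7298531/108 = (150718 + (-79015/122936 - 29222/24273))*(-1/95162) - 7298531/108 = (150718 - 5510366887/2984025528)*(-1/95162) - 7298531/108 = (449740849162217/2984025528)*(-1/95162) - 7298531/108 = -449740849162217/283965837295536 - 7298531/108 = -2132286047792320141/31551759699504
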